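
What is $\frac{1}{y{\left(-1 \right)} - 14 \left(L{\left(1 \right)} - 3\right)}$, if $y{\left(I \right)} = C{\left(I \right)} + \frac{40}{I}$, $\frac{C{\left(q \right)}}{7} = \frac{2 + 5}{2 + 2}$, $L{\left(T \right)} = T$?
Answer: $4$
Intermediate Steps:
$C{\left(q \right)} = \frac{49}{4}$ ($C{\left(q \right)} = 7 \frac{2 + 5}{2 + 2} = 7 \cdot \frac{7}{4} = \frac{49}{4}$)
$y{\left(I \right)} = \frac{49}{4} + \frac{40}{I}$
$\frac{1}{y{\left(-1 \right)} - 14 \left(L{\left(1 \right)} - 3\right)} = \frac{1}{\left(\frac{49}{4} + \frac{40}{-1}\right) - 14 \left(1 - 3\right)} = \frac{1}{\left(\frac{49}{4} + 40 \left(-1\right)\right) - -28} = \frac{1}{\left(\frac{49}{4} - 40\right) + 28} = \frac{1}{- \frac{111}{4} + 28} = \frac{1}{\frac{1}{4}} = 4$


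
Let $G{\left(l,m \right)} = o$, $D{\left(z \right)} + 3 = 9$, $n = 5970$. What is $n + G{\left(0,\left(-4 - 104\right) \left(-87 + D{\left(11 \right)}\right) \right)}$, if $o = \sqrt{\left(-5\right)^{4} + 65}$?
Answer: $5970 + \sqrt{690} \approx 5996.3$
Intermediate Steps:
$D{\left(z \right)} = 6$ ($D{\left(z \right)} = -3 + 9 = 6$)
$o = \sqrt{690}$ ($o = \sqrt{625 + 65} = \sqrt{690} \approx 26.268$)
$G{\left(l,m \right)} = \sqrt{690}$
$n + G{\left(0,\left(-4 - 104\right) \left(-87 + D{\left(11 \right)}\right) \right)} = 5970 + \sqrt{690}$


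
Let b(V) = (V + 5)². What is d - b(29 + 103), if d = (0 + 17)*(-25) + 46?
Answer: -19148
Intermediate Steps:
b(V) = (5 + V)²
d = -379 (d = 17*(-25) + 46 = -425 + 46 = -379)
d - b(29 + 103) = -379 - (5 + (29 + 103))² = -379 - (5 + 132)² = -379 - 1*137² = -379 - 1*18769 = -379 - 18769 = -19148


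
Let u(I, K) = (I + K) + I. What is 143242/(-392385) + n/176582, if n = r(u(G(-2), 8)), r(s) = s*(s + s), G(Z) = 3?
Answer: -1795724566/4949152005 ≈ -0.36283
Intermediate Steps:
u(I, K) = K + 2*I
r(s) = 2*s² (r(s) = s*(2*s) = 2*s²)
n = 392 (n = 2*(8 + 2*3)² = 2*(8 + 6)² = 2*14² = 2*196 = 392)
143242/(-392385) + n/176582 = 143242/(-392385) + 392/176582 = 143242*(-1/392385) + 392*(1/176582) = -143242/392385 + 28/12613 = -1795724566/4949152005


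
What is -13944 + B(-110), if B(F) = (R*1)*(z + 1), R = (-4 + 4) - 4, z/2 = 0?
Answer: -13948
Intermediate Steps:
z = 0 (z = 2*0 = 0)
R = -4 (R = 0 - 4 = -4)
B(F) = -4 (B(F) = (-4*1)*(0 + 1) = -4*1 = -4)
-13944 + B(-110) = -13944 - 4 = -13948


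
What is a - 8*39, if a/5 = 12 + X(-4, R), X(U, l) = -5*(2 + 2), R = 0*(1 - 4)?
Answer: -352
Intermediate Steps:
R = 0 (R = 0*(-3) = 0)
X(U, l) = -20 (X(U, l) = -5*4 = -20)
a = -40 (a = 5*(12 - 20) = 5*(-8) = -40)
a - 8*39 = -40 - 8*39 = -40 - 312 = -352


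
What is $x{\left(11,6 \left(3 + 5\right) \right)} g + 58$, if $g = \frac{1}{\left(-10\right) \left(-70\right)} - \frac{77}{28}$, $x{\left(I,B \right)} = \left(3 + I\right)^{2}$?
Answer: $- \frac{12018}{25} \approx -480.72$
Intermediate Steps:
$g = - \frac{481}{175}$ ($g = \left(- \frac{1}{10}\right) \left(- \frac{1}{70}\right) - \frac{11}{4} = \frac{1}{700} - \frac{11}{4} = - \frac{481}{175} \approx -2.7486$)
$x{\left(11,6 \left(3 + 5\right) \right)} g + 58 = \left(3 + 11\right)^{2} \left(- \frac{481}{175}\right) + 58 = 14^{2} \left(- \frac{481}{175}\right) + 58 = 196 \left(- \frac{481}{175}\right) + 58 = - \frac{13468}{25} + 58 = - \frac{12018}{25}$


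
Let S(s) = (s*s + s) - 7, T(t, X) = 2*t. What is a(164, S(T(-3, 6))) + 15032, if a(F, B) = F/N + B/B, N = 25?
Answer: 375989/25 ≈ 15040.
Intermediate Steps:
S(s) = -7 + s + s² (S(s) = (s² + s) - 7 = (s + s²) - 7 = -7 + s + s²)
a(F, B) = 1 + F/25 (a(F, B) = F/25 + B/B = F*(1/25) + 1 = F/25 + 1 = 1 + F/25)
a(164, S(T(-3, 6))) + 15032 = (1 + (1/25)*164) + 15032 = (1 + 164/25) + 15032 = 189/25 + 15032 = 375989/25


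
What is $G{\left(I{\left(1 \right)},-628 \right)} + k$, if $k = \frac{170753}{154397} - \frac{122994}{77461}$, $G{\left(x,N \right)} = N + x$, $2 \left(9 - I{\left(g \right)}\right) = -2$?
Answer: $- \frac{7396886244991}{11959746017} \approx -618.48$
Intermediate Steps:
$I{\left(g \right)} = 10$ ($I{\left(g \right)} = 9 - -1 = 9 + 1 = 10$)
$k = - \frac{5763206485}{11959746017}$ ($k = 170753 \cdot \frac{1}{154397} - \frac{122994}{77461} = \frac{170753}{154397} - \frac{122994}{77461} = - \frac{5763206485}{11959746017} \approx -0.48188$)
$G{\left(I{\left(1 \right)},-628 \right)} + k = \left(-628 + 10\right) - \frac{5763206485}{11959746017} = -618 - \frac{5763206485}{11959746017} = - \frac{7396886244991}{11959746017}$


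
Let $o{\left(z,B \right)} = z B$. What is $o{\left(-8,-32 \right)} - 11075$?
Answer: $-10819$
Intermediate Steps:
$o{\left(z,B \right)} = B z$
$o{\left(-8,-32 \right)} - 11075 = \left(-32\right) \left(-8\right) - 11075 = 256 - 11075 = -10819$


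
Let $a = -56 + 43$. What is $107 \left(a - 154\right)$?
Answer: $-17869$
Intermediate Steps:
$a = -13$
$107 \left(a - 154\right) = 107 \left(-13 - 154\right) = 107 \left(-167\right) = -17869$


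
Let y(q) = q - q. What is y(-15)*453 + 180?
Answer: 180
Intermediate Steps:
y(q) = 0
y(-15)*453 + 180 = 0*453 + 180 = 0 + 180 = 180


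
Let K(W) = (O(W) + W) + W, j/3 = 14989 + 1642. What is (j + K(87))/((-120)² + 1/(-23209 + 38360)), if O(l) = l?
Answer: 1181778/339307 ≈ 3.4829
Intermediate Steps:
j = 49893 (j = 3*(14989 + 1642) = 3*16631 = 49893)
K(W) = 3*W (K(W) = (W + W) + W = 2*W + W = 3*W)
(j + K(87))/((-120)² + 1/(-23209 + 38360)) = (49893 + 3*87)/((-120)² + 1/(-23209 + 38360)) = (49893 + 261)/(14400 + 1/15151) = 50154/(14400 + 1/15151) = 50154/(218174401/15151) = 50154*(15151/218174401) = 1181778/339307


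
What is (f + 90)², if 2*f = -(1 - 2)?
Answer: 32761/4 ≈ 8190.3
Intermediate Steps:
f = ½ (f = (-(1 - 2))/2 = (-1*(-1))/2 = (½)*1 = ½ ≈ 0.50000)
(f + 90)² = (½ + 90)² = (181/2)² = 32761/4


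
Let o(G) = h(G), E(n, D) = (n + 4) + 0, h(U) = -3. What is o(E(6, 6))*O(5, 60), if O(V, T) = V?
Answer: -15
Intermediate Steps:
E(n, D) = 4 + n (E(n, D) = (4 + n) + 0 = 4 + n)
o(G) = -3
o(E(6, 6))*O(5, 60) = -3*5 = -15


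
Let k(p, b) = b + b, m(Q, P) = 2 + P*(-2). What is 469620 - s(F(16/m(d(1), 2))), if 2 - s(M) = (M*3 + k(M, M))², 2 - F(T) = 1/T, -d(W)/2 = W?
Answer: 30062777/64 ≈ 4.6973e+5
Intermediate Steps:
d(W) = -2*W
m(Q, P) = 2 - 2*P
k(p, b) = 2*b
F(T) = 2 - 1/T
s(M) = 2 - 25*M² (s(M) = 2 - (M*3 + 2*M)² = 2 - (3*M + 2*M)² = 2 - (5*M)² = 2 - 25*M²)
469620 - s(F(16/m(d(1), 2))) = 469620 - (2 - 25*(2 - 1/(16/(2 - 2*2)))²) = 469620 - (2 - 25*(2 - 1/(16/(2 - 4)))²) = 469620 - (2 - 25*(2 - 1/(16/(-2)))²) = 469620 - (2 - 25*(2 - 1/(16*(-½)))²) = 469620 - (2 - 25*(2 - 1/(-8))²) = 469620 - (2 - 25*(2 - 1*(-⅛))²) = 469620 - (2 - 25*(2 + ⅛)²) = 469620 - (2 - 25*(17/8)²) = 469620 - (2 - 25*289/64) = 469620 - (2 - 7225/64) = 469620 - 1*(-7097/64) = 469620 + 7097/64 = 30062777/64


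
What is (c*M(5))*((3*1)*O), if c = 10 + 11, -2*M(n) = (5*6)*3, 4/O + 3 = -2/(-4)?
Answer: 4536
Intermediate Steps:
O = -8/5 (O = 4/(-3 - 2/(-4)) = 4/(-3 - 2*(-¼)) = 4/(-3 + ½) = 4/(-5/2) = 4*(-⅖) = -8/5 ≈ -1.6000)
M(n) = -45 (M(n) = -5*6*3/2 = -15*3 = -½*90 = -45)
c = 21
(c*M(5))*((3*1)*O) = (21*(-45))*((3*1)*(-8/5)) = -2835*(-8)/5 = -945*(-24/5) = 4536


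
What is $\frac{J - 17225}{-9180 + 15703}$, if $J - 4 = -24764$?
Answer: $- \frac{41985}{6523} \approx -6.4365$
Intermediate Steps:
$J = -24760$ ($J = 4 - 24764 = -24760$)
$\frac{J - 17225}{-9180 + 15703} = \frac{-24760 - 17225}{-9180 + 15703} = - \frac{41985}{6523}$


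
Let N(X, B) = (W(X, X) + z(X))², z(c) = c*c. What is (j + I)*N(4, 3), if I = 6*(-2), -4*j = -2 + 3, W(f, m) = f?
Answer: -4900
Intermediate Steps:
z(c) = c²
j = -¼ (j = -(-2 + 3)/4 = -¼*1 = -¼ ≈ -0.25000)
N(X, B) = (X + X²)²
I = -12
(j + I)*N(4, 3) = (-¼ - 12)*(4²*(1 + 4)²) = -196*5² = -196*25 = -49/4*400 = -4900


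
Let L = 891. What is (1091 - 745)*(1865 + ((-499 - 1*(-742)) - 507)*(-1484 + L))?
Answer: 54812282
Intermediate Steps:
(1091 - 745)*(1865 + ((-499 - 1*(-742)) - 507)*(-1484 + L)) = (1091 - 745)*(1865 + ((-499 - 1*(-742)) - 507)*(-1484 + 891)) = 346*(1865 + ((-499 + 742) - 507)*(-593)) = 346*(1865 + (243 - 507)*(-593)) = 346*(1865 - 264*(-593)) = 346*(1865 + 156552) = 346*158417 = 54812282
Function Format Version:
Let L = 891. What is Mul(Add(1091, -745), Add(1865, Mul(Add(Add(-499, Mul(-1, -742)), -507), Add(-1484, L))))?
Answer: 54812282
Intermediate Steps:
Mul(Add(1091, -745), Add(1865, Mul(Add(Add(-499, Mul(-1, -742)), -507), Add(-1484, L)))) = Mul(Add(1091, -745), Add(1865, Mul(Add(Add(-499, Mul(-1, -742)), -507), Add(-1484, 891)))) = Mul(346, Add(1865, Mul(Add(Add(-499, 742), -507), -593))) = Mul(346, Add(1865, Mul(Add(243, -507), -593))) = Mul(346, Add(1865, Mul(-264, -593))) = Mul(346, Add(1865, 156552)) = Mul(346, 158417) = 54812282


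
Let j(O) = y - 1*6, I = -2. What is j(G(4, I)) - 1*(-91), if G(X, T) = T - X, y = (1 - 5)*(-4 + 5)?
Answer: 81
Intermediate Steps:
y = -4 (y = -4*1 = -4)
j(O) = -10 (j(O) = -4 - 1*6 = -4 - 6 = -10)
j(G(4, I)) - 1*(-91) = -10 - 1*(-91) = -10 + 91 = 81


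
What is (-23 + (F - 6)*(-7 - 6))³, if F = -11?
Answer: 7762392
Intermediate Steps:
(-23 + (F - 6)*(-7 - 6))³ = (-23 + (-11 - 6)*(-7 - 6))³ = (-23 - 17*(-13))³ = (-23 + 221)³ = 198³ = 7762392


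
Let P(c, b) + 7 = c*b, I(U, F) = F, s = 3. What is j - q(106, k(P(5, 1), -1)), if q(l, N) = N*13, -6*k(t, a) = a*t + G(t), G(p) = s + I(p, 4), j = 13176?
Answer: 26391/2 ≈ 13196.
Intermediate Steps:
P(c, b) = -7 + b*c (P(c, b) = -7 + c*b = -7 + b*c)
G(p) = 7 (G(p) = 3 + 4 = 7)
k(t, a) = -7/6 - a*t/6 (k(t, a) = -(a*t + 7)/6 = -(7 + a*t)/6 = -7/6 - a*t/6)
q(l, N) = 13*N
j - q(106, k(P(5, 1), -1)) = 13176 - 13*(-7/6 - ⅙*(-1)*(-7 + 1*5)) = 13176 - 13*(-7/6 - ⅙*(-1)*(-7 + 5)) = 13176 - 13*(-7/6 - ⅙*(-1)*(-2)) = 13176 - 13*(-7/6 - ⅓) = 13176 - 13*(-3)/2 = 13176 - 1*(-39/2) = 13176 + 39/2 = 26391/2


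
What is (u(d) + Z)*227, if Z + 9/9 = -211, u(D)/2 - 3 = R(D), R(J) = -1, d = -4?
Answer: -47216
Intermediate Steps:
u(D) = 4 (u(D) = 6 + 2*(-1) = 6 - 2 = 4)
Z = -212 (Z = -1 - 211 = -212)
(u(d) + Z)*227 = (4 - 212)*227 = -208*227 = -47216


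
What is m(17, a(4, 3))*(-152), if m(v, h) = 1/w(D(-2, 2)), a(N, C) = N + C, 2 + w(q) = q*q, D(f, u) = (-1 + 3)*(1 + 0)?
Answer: -76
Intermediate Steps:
D(f, u) = 2 (D(f, u) = 2*1 = 2)
w(q) = -2 + q**2 (w(q) = -2 + q*q = -2 + q**2)
a(N, C) = C + N
m(v, h) = 1/2 (m(v, h) = 1/(-2 + 2**2) = 1/(-2 + 4) = 1/2)
m(17, a(4, 3))*(-152) = (1/2)*(-152) = -76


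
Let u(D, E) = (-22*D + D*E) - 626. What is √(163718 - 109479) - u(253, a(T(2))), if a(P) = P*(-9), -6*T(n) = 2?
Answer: 5433 + √54239 ≈ 5665.9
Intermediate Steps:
T(n) = -⅓ (T(n) = -⅙*2 = -⅓)
a(P) = -9*P
u(D, E) = -626 - 22*D + D*E
√(163718 - 109479) - u(253, a(T(2))) = √(163718 - 109479) - (-626 - 22*253 + 253*(-9*(-⅓))) = √54239 - (-626 - 5566 + 253*3) = √54239 - (-626 - 5566 + 759) = √54239 - 1*(-5433) = √54239 + 5433 = 5433 + √54239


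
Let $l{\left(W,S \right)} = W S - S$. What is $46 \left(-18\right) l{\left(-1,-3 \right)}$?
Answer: $-4968$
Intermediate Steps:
$l{\left(W,S \right)} = - S + S W$ ($l{\left(W,S \right)} = S W - S = - S + S W$)
$46 \left(-18\right) l{\left(-1,-3 \right)} = 46 \left(-18\right) \left(- 3 \left(-1 - 1\right)\right) = - 828 \left(\left(-3\right) \left(-2\right)\right) = \left(-828\right) 6 = -4968$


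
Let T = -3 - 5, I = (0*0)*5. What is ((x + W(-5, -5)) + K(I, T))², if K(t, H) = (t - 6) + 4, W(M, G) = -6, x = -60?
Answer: 4624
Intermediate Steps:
I = 0 (I = 0*5 = 0)
T = -8
K(t, H) = -2 + t (K(t, H) = (-6 + t) + 4 = -2 + t)
((x + W(-5, -5)) + K(I, T))² = ((-60 - 6) + (-2 + 0))² = (-66 - 2)² = (-68)² = 4624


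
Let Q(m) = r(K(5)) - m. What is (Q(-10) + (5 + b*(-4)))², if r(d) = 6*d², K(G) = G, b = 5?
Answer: 21025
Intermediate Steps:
Q(m) = 150 - m (Q(m) = 6*5² - m = 6*25 - m = 150 - m)
(Q(-10) + (5 + b*(-4)))² = ((150 - 1*(-10)) + (5 + 5*(-4)))² = ((150 + 10) + (5 - 20))² = (160 - 15)² = 145² = 21025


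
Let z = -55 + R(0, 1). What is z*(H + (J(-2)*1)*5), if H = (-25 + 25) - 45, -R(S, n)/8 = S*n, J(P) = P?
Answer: 3025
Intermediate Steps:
R(S, n) = -8*S*n
H = -45 (H = 0 - 45 = -45)
z = -55 (z = -55 - 8*0*1 = -55 + 0 = -55)
z*(H + (J(-2)*1)*5) = -55*(-45 - 2*1*5) = -55*(-45 - 2*5) = -55*(-45 - 10) = -55*(-55) = 3025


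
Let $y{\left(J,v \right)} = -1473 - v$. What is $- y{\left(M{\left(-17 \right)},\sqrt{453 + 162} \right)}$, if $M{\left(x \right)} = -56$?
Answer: $1473 + \sqrt{615} \approx 1497.8$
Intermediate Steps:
$- y{\left(M{\left(-17 \right)},\sqrt{453 + 162} \right)} = - (-1473 - \sqrt{453 + 162}) = - (-1473 - \sqrt{615}) = 1473 + \sqrt{615}$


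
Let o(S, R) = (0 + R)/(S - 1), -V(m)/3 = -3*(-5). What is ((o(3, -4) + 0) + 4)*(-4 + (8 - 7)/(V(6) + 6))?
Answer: -314/39 ≈ -8.0513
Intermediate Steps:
V(m) = -45 (V(m) = -(-9)*(-5) = -3*15 = -45)
o(S, R) = R/(-1 + S)
((o(3, -4) + 0) + 4)*(-4 + (8 - 7)/(V(6) + 6)) = ((-4/(-1 + 3) + 0) + 4)*(-4 + (8 - 7)/(-45 + 6)) = ((-4/2 + 0) + 4)*(-4 + 1/(-39)) = ((-4*1/2 + 0) + 4)*(-4 + 1*(-1/39)) = ((-2 + 0) + 4)*(-4 - 1/39) = (-2 + 4)*(-157/39) = 2*(-157/39) = -314/39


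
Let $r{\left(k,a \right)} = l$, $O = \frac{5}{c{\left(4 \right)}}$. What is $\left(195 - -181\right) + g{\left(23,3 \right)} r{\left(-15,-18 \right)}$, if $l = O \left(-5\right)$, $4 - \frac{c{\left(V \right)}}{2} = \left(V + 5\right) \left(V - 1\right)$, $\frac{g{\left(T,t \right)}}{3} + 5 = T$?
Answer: $\frac{9323}{23} \approx 405.35$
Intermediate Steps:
$g{\left(T,t \right)} = -15 + 3 T$
$c{\left(V \right)} = 8 - 2 \left(-1 + V\right) \left(5 + V\right)$ ($c{\left(V \right)} = 8 - 2 \left(V + 5\right) \left(V - 1\right) = 8 - 2 \left(5 + V\right) \left(-1 + V\right) = 8 - 2 \left(-1 + V\right) \left(5 + V\right)$)
$O = - \frac{5}{46}$ ($O = \frac{5}{18 - 32 - 2 \cdot 4^{2}} = \frac{5}{18 - 32 - 32} = \frac{5}{-46} = 5 \left(- \frac{1}{46}\right) = - \frac{5}{46} \approx -0.1087$)
$l = \frac{25}{46}$ ($l = \left(- \frac{5}{46}\right) \left(-5\right) = \frac{25}{46} \approx 0.54348$)
$r{\left(k,a \right)} = \frac{25}{46}$
$\left(195 - -181\right) + g{\left(23,3 \right)} r{\left(-15,-18 \right)} = \left(195 - -181\right) + \left(-15 + 3 \cdot 23\right) \frac{25}{46} = \left(195 + 181\right) + \left(-15 + 69\right) \frac{25}{46} = 376 + 54 \cdot \frac{25}{46} = 376 + \frac{675}{23} = \frac{9323}{23}$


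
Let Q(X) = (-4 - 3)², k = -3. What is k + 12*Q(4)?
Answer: 585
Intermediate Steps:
Q(X) = 49 (Q(X) = (-7)² = 49)
k + 12*Q(4) = -3 + 12*49 = -3 + 588 = 585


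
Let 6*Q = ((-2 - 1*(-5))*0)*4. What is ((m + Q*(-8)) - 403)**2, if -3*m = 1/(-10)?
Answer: 146143921/900 ≈ 1.6238e+5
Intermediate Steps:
m = 1/30 (m = -1/3/(-10) = -1/3*(-1/10) = 1/30 ≈ 0.033333)
Q = 0 (Q = (((-2 - 1*(-5))*0)*4)/6 = (((-2 + 5)*0)*4)/6 = ((3*0)*4)/6 = (0*4)/6 = (1/6)*0 = 0)
((m + Q*(-8)) - 403)**2 = ((1/30 + 0*(-8)) - 403)**2 = ((1/30 + 0) - 403)**2 = (1/30 - 403)**2 = (-12089/30)**2 = 146143921/900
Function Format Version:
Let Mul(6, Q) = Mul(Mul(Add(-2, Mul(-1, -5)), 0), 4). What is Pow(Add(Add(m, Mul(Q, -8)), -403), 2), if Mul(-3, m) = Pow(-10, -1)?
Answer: Rational(146143921, 900) ≈ 1.6238e+5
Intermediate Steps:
m = Rational(1, 30) (m = Mul(Rational(-1, 3), Pow(-10, -1)) = Mul(Rational(-1, 3), Rational(-1, 10)) = Rational(1, 30) ≈ 0.033333)
Q = 0 (Q = Mul(Rational(1, 6), Mul(Mul(Add(-2, Mul(-1, -5)), 0), 4)) = Mul(Rational(1, 6), Mul(Mul(Add(-2, 5), 0), 4)) = Mul(Rational(1, 6), Mul(Mul(3, 0), 4)) = Mul(Rational(1, 6), Mul(0, 4)) = Mul(Rational(1, 6), 0) = 0)
Pow(Add(Add(m, Mul(Q, -8)), -403), 2) = Pow(Add(Add(Rational(1, 30), Mul(0, -8)), -403), 2) = Pow(Add(Add(Rational(1, 30), 0), -403), 2) = Pow(Add(Rational(1, 30), -403), 2) = Pow(Rational(-12089, 30), 2) = Rational(146143921, 900)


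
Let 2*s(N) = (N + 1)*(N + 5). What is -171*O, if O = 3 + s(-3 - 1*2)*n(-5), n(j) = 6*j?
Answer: -513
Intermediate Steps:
s(N) = (1 + N)*(5 + N)/2 (s(N) = ((N + 1)*(N + 5))/2 = ((1 + N)*(5 + N))/2 = (1 + N)*(5 + N)/2)
O = 3 (O = 3 + (5/2 + (-3 - 1*2)²/2 + 3*(-3 - 1*2))*(6*(-5)) = 3 + (5/2 + (-3 - 2)²/2 + 3*(-3 - 2))*(-30) = 3 + (5/2 + (½)*(-5)² + 3*(-5))*(-30) = 3 + (5/2 + (½)*25 - 15)*(-30) = 3 + (5/2 + 25/2 - 15)*(-30) = 3 + 0*(-30) = 3 + 0 = 3)
-171*O = -171*3 = -513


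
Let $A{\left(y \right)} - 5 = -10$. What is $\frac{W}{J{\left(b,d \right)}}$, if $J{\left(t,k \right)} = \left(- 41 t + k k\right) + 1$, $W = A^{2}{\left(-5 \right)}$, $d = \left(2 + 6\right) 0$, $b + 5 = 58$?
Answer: $- \frac{25}{2172} \approx -0.01151$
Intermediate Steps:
$b = 53$ ($b = -5 + 58 = 53$)
$A{\left(y \right)} = -5$ ($A{\left(y \right)} = 5 - 10 = -5$)
$d = 0$ ($d = 8 \cdot 0 = 0$)
$W = 25$ ($W = \left(-5\right)^{2} = 25$)
$J{\left(t,k \right)} = 1 + k^{2} - 41 t$ ($J{\left(t,k \right)} = \left(- 41 t + k^{2}\right) + 1 = \left(k^{2} - 41 t\right) + 1 = 1 + k^{2} - 41 t$)
$\frac{W}{J{\left(b,d \right)}} = \frac{25}{1 + 0^{2} - 2173} = \frac{25}{1 + 0 - 2173} = \frac{25}{-2172} = 25 \left(- \frac{1}{2172}\right) = - \frac{25}{2172}$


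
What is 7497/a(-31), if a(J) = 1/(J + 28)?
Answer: -22491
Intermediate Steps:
a(J) = 1/(28 + J)
7497/a(-31) = 7497/(1/(28 - 31)) = 7497/(1/(-3)) = 7497/(-⅓) = 7497*(-3) = -22491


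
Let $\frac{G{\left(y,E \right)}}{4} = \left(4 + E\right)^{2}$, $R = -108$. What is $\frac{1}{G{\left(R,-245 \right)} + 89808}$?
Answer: $\frac{1}{322132} \approx 3.1043 \cdot 10^{-6}$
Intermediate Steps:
$G{\left(y,E \right)} = 4 \left(4 + E\right)^{2}$
$\frac{1}{G{\left(R,-245 \right)} + 89808} = \frac{1}{4 \left(4 - 245\right)^{2} + 89808} = \frac{1}{4 \left(-241\right)^{2} + 89808} = \frac{1}{4 \cdot 58081 + 89808} = \frac{1}{232324 + 89808} = \frac{1}{322132}$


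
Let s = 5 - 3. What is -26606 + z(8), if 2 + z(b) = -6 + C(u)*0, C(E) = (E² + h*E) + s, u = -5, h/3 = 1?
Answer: -26614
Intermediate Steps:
h = 3 (h = 3*1 = 3)
s = 2
C(E) = 2 + E² + 3*E (C(E) = (E² + 3*E) + 2 = 2 + E² + 3*E)
z(b) = -8 (z(b) = -2 + (-6 + (2 + (-5)² + 3*(-5))*0) = -2 + (-6 + (2 + 25 - 15)*0) = -2 + (-6 + 12*0) = -2 + (-6 + 0) = -2 - 6 = -8)
-26606 + z(8) = -26606 - 8 = -26614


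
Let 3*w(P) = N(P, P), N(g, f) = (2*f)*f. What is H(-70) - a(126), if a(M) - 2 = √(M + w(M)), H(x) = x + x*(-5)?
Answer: 278 - 3*√1190 ≈ 174.51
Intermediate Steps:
N(g, f) = 2*f²
H(x) = -4*x (H(x) = x - 5*x = -4*x)
w(P) = 2*P²/3 (w(P) = (2*P²)/3 = 2*P²/3)
a(M) = 2 + √(M + 2*M²/3)
H(-70) - a(126) = -4*(-70) - (2 + √3*√(126*(3 + 2*126))/3) = 280 - (2 + √3*√(126*(3 + 252))/3) = 280 - (2 + √3*√(126*255)/3) = 280 - (2 + √3*√32130/3) = 280 - (2 + √3*(3*√3570)/3) = 280 - (2 + 3*√1190) = 280 + (-2 - 3*√1190) = 278 - 3*√1190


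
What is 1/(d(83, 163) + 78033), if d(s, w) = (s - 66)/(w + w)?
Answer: 326/25438775 ≈ 1.2815e-5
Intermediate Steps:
d(s, w) = (-66 + s)/(2*w) (d(s, w) = (-66 + s)/((2*w)) = (-66 + s)*(1/(2*w)) = (-66 + s)/(2*w))
1/(d(83, 163) + 78033) = 1/((½)*(-66 + 83)/163 + 78033) = 1/((½)*(1/163)*17 + 78033) = 1/(17/326 + 78033) = 1/(25438775/326) = 326/25438775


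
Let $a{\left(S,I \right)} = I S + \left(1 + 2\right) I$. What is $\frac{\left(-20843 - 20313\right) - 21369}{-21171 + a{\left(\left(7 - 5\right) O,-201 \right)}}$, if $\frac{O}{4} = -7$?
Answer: $\frac{62525}{10518} \approx 5.9446$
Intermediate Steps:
$O = -28$ ($O = 4 \left(-7\right) = -28$)
$a{\left(S,I \right)} = 3 I + I S$ ($a{\left(S,I \right)} = I S + 3 I = 3 I + I S$)
$\frac{\left(-20843 - 20313\right) - 21369}{-21171 + a{\left(\left(7 - 5\right) O,-201 \right)}} = \frac{\left(-20843 - 20313\right) - 21369}{-21171 - 201 \left(3 + \left(7 - 5\right) \left(-28\right)\right)} = \frac{\left(-20843 - 20313\right) - 21369}{-21171 - 201 \left(3 + 2 \left(-28\right)\right)} = \frac{-41156 - 21369}{-21171 - 201 \left(3 - 56\right)} = - \frac{62525}{-21171 - -10653} = - \frac{62525}{-21171 + 10653} = - \frac{62525}{-10518} = \left(-62525\right) \left(- \frac{1}{10518}\right) = \frac{62525}{10518}$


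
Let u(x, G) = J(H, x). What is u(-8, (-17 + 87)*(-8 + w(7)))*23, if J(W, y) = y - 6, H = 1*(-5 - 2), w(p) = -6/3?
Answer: -322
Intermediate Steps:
w(p) = -2 (w(p) = -6*⅓ = -2)
H = -7 (H = 1*(-7) = -7)
J(W, y) = -6 + y
u(x, G) = -6 + x
u(-8, (-17 + 87)*(-8 + w(7)))*23 = (-6 - 8)*23 = -14*23 = -322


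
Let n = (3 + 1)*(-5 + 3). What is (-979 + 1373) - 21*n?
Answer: 562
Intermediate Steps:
n = -8 (n = 4*(-2) = -8)
(-979 + 1373) - 21*n = (-979 + 1373) - 21*(-8) = 394 + 168 = 562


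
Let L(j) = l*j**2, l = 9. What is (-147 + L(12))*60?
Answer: 68940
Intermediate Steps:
L(j) = 9*j**2
(-147 + L(12))*60 = (-147 + 9*12**2)*60 = (-147 + 9*144)*60 = (-147 + 1296)*60 = 1149*60 = 68940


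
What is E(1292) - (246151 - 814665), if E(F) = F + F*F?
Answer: 2239070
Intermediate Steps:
E(F) = F + F²
E(1292) - (246151 - 814665) = 1292*(1 + 1292) - (246151 - 814665) = 1292*1293 - 1*(-568514) = 1670556 + 568514 = 2239070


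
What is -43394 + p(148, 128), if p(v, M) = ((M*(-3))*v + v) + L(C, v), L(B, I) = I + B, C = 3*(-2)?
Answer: -99936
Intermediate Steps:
C = -6
L(B, I) = B + I
p(v, M) = -6 + 2*v - 3*M*v (p(v, M) = ((M*(-3))*v + v) + (-6 + v) = ((-3*M)*v + v) + (-6 + v) = (-3*M*v + v) + (-6 + v) = (v - 3*M*v) + (-6 + v) = -6 + 2*v - 3*M*v)
-43394 + p(148, 128) = -43394 + (-6 + 2*148 - 3*128*148) = -43394 + (-6 + 296 - 56832) = -43394 - 56542 = -99936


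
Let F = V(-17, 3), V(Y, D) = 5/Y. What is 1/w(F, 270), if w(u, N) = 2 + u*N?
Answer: -17/1316 ≈ -0.012918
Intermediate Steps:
F = -5/17 (F = 5/(-17) = 5*(-1/17) = -5/17 ≈ -0.29412)
w(u, N) = 2 + N*u
1/w(F, 270) = 1/(2 + 270*(-5/17)) = 1/(2 - 1350/17) = 1/(-1316/17) = -17/1316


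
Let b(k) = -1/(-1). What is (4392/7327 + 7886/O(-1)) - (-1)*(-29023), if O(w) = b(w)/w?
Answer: -270427851/7327 ≈ -36908.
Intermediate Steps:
b(k) = 1 (b(k) = -1*(-1) = 1)
O(w) = 1/w
(4392/7327 + 7886/O(-1)) - (-1)*(-29023) = (4392/7327 + 7886/(1/(-1))) - (-1)*(-29023) = (4392*(1/7327) + 7886/(-1)) - 1*29023 = (4392/7327 + 7886*(-1)) - 29023 = (4392/7327 - 7886) - 29023 = -57776330/7327 - 29023 = -270427851/7327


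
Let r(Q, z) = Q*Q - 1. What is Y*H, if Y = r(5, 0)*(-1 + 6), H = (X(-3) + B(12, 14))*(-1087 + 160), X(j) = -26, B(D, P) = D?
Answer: 1557360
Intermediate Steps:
r(Q, z) = -1 + Q² (r(Q, z) = Q² - 1 = -1 + Q²)
H = 12978 (H = (-26 + 12)*(-1087 + 160) = -14*(-927) = 12978)
Y = 120 (Y = (-1 + 5²)*(-1 + 6) = (-1 + 25)*5 = 24*5 = 120)
Y*H = 120*12978 = 1557360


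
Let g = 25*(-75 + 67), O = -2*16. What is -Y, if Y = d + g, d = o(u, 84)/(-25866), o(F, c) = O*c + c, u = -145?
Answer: 861766/4311 ≈ 199.90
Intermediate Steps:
O = -32
g = -200 (g = 25*(-8) = -200)
o(F, c) = -31*c (o(F, c) = -32*c + c = -31*c)
d = 434/4311 (d = -31*84/(-25866) = -2604*(-1/25866) = 434/4311 ≈ 0.10067)
Y = -861766/4311 (Y = 434/4311 - 200 = -861766/4311 ≈ -199.90)
-Y = -1*(-861766/4311) = 861766/4311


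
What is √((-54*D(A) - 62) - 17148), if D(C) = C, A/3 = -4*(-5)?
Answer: 5*I*√818 ≈ 143.0*I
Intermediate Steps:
A = 60 (A = 3*(-4*(-5)) = 3*20 = 60)
√((-54*D(A) - 62) - 17148) = √((-54*60 - 62) - 17148) = √((-3240 - 62) - 17148) = √(-3302 - 17148) = √(-20450) = 5*I*√818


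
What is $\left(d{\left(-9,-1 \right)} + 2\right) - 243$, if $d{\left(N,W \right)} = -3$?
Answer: $-244$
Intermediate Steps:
$\left(d{\left(-9,-1 \right)} + 2\right) - 243 = \left(-3 + 2\right) - 243 = -1 - 243 = -244$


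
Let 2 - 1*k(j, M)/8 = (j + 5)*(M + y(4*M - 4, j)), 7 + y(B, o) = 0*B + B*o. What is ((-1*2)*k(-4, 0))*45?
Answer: 5040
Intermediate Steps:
y(B, o) = -7 + B*o (y(B, o) = -7 + (0*B + B*o) = -7 + (0 + B*o) = -7 + B*o)
k(j, M) = 16 - 8*(5 + j)*(-7 + M + j*(-4 + 4*M)) (k(j, M) = 16 - 8*(j + 5)*(M + (-7 + (4*M - 4)*j)) = 16 - 8*(5 + j)*(M + (-7 + (-4 + 4*M)*j)) = 16 - 8*(5 + j)*(M + (-7 + j*(-4 + 4*M))) = 16 - 8*(5 + j)*(-7 + M + j*(-4 + 4*M)))
((-1*2)*k(-4, 0))*45 = ((-1*2)*(296 - 40*0 + 32*(-4)**2 + 216*(-4) - 168*0*(-4) - 32*0*(-4)**2))*45 = -2*(296 + 0 + 32*16 - 864 + 0 - 32*0*16)*45 = -2*(296 + 0 + 512 - 864 + 0 + 0)*45 = -2*(-56)*45 = 112*45 = 5040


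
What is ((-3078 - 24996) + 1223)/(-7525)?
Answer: 26851/7525 ≈ 3.5682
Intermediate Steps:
((-3078 - 24996) + 1223)/(-7525) = (-28074 + 1223)*(-1/7525) = -26851*(-1/7525) = 26851/7525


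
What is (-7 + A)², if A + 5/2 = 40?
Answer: 3721/4 ≈ 930.25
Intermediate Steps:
A = 75/2 (A = -5/2 + 40 = 75/2 ≈ 37.500)
(-7 + A)² = (-7 + 75/2)² = (61/2)² = 3721/4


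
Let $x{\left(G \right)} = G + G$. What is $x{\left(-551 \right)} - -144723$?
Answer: $143621$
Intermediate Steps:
$x{\left(G \right)} = 2 G$
$x{\left(-551 \right)} - -144723 = 2 \left(-551\right) - -144723 = -1102 + 144723 = 143621$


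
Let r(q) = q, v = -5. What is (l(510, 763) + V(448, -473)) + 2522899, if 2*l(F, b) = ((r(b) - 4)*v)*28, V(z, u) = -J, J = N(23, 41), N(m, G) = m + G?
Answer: 2469705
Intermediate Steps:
N(m, G) = G + m
J = 64 (J = 41 + 23 = 64)
V(z, u) = -64 (V(z, u) = -1*64 = -64)
l(F, b) = 280 - 70*b (l(F, b) = (((b - 4)*(-5))*28)/2 = (((-4 + b)*(-5))*28)/2 = ((20 - 5*b)*28)/2 = (560 - 140*b)/2 = 280 - 70*b)
(l(510, 763) + V(448, -473)) + 2522899 = ((280 - 70*763) - 64) + 2522899 = ((280 - 53410) - 64) + 2522899 = (-53130 - 64) + 2522899 = -53194 + 2522899 = 2469705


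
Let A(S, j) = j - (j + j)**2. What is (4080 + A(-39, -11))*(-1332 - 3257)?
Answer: -16451565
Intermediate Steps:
A(S, j) = j - 4*j**2 (A(S, j) = j - (2*j)**2 = j - 4*j**2)
(4080 + A(-39, -11))*(-1332 - 3257) = (4080 - 11*(1 - 4*(-11)))*(-1332 - 3257) = (4080 - 11*(1 + 44))*(-4589) = (4080 - 11*45)*(-4589) = (4080 - 495)*(-4589) = 3585*(-4589) = -16451565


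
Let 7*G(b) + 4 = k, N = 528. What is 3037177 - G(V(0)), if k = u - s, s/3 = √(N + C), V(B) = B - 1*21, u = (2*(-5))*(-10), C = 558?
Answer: 21260143/7 + 3*√1086/7 ≈ 3.0372e+6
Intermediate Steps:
u = 100 (u = -10*(-10) = 100)
V(B) = -21 + B (V(B) = B - 21 = -21 + B)
s = 3*√1086 (s = 3*√(528 + 558) = 3*√1086 ≈ 98.864)
k = 100 - 3*√1086 ≈ 1.1365
G(b) = 96/7 - 3*√1086/7 (G(b) = -4/7 + (100 - 3*√1086)/7 = -4/7 + (100/7 - 3*√1086/7) = 96/7 - 3*√1086/7)
3037177 - G(V(0)) = 3037177 - (96/7 - 3*√1086/7) = 3037177 + (-96/7 + 3*√1086/7) = 21260143/7 + 3*√1086/7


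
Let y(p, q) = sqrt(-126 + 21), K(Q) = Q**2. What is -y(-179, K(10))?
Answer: -I*sqrt(105) ≈ -10.247*I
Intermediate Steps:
y(p, q) = I*sqrt(105) (y(p, q) = sqrt(-105) = I*sqrt(105))
-y(-179, K(10)) = -I*sqrt(105)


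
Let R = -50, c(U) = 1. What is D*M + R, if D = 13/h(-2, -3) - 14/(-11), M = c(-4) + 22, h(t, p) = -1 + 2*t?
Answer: -4429/55 ≈ -80.527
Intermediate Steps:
M = 23 (M = 1 + 22 = 23)
D = -73/55 (D = 13/(-1 + 2*(-2)) - 14/(-11) = 13/(-1 - 4) - 14*(-1/11) = 13/(-5) + 14/11 = 13*(-⅕) + 14/11 = -13/5 + 14/11 = -73/55 ≈ -1.3273)
D*M + R = -73/55*23 - 50 = -1679/55 - 50 = -4429/55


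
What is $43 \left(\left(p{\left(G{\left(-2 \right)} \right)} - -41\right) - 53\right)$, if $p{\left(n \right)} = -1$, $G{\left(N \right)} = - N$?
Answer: $-559$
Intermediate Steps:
$43 \left(\left(p{\left(G{\left(-2 \right)} \right)} - -41\right) - 53\right) = 43 \left(\left(-1 - -41\right) - 53\right) = 43 \left(\left(-1 + 41\right) - 53\right) = 43 \left(40 - 53\right) = 43 \left(-13\right) = -559$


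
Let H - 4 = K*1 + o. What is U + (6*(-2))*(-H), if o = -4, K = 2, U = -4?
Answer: 20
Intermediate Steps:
H = 2 (H = 4 + (2*1 - 4) = 4 + (2 - 4) = 4 - 2 = 2)
U + (6*(-2))*(-H) = -4 + (6*(-2))*(-1*2) = -4 - 12*(-2) = -4 + 24 = 20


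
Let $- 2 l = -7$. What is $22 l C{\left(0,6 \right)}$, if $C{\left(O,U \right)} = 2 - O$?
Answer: $154$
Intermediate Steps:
$l = \frac{7}{2}$ ($l = \left(- \frac{1}{2}\right) \left(-7\right) = \frac{7}{2} \approx 3.5$)
$22 l C{\left(0,6 \right)} = 22 \cdot \frac{7}{2} \left(2 - 0\right) = 77 \left(2 + 0\right) = 77 \cdot 2 = 154$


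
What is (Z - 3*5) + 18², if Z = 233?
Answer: 542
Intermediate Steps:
(Z - 3*5) + 18² = (233 - 3*5) + 18² = (233 - 15) + 324 = 218 + 324 = 542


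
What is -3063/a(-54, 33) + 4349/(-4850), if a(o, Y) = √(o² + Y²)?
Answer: -4349/4850 - 1021*√445/445 ≈ -49.297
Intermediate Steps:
a(o, Y) = √(Y² + o²)
-3063/a(-54, 33) + 4349/(-4850) = -3063/√(33² + (-54)²) + 4349/(-4850) = -3063/√(1089 + 2916) + 4349*(-1/4850) = -3063*√445/1335 - 4349/4850 = -1021*√445/445 - 4349/4850 = -4349/4850 - 1021*√445/445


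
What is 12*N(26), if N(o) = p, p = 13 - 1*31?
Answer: -216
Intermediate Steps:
p = -18 (p = 13 - 31 = -18)
N(o) = -18
12*N(26) = 12*(-18) = -216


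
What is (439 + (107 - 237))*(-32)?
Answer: -9888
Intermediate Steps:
(439 + (107 - 237))*(-32) = (439 - 130)*(-32) = 309*(-32) = -9888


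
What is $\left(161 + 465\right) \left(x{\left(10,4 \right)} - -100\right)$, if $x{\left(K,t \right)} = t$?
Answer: $65104$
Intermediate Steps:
$\left(161 + 465\right) \left(x{\left(10,4 \right)} - -100\right) = \left(161 + 465\right) \left(4 - -100\right) = 626 \left(4 + 100\right) = 626 \cdot 104 = 65104$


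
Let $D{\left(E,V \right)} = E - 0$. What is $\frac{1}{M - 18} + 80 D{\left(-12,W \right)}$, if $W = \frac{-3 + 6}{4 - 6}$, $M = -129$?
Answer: $- \frac{141121}{147} \approx -960.01$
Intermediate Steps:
$W = - \frac{3}{2}$ ($W = \frac{3}{-2} = 3 \left(- \frac{1}{2}\right) = - \frac{3}{2} \approx -1.5$)
$D{\left(E,V \right)} = E$ ($D{\left(E,V \right)} = E + 0 = E$)
$\frac{1}{M - 18} + 80 D{\left(-12,W \right)} = \frac{1}{-129 - 18} + 80 \left(-12\right) = \frac{1}{-147} - 960 = - \frac{1}{147} - 960 = - \frac{141121}{147}$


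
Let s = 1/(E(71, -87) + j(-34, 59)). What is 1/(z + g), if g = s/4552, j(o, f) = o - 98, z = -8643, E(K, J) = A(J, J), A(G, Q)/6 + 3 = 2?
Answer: -628176/5429325169 ≈ -0.00011570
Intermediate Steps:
A(G, Q) = -6 (A(G, Q) = -18 + 6*2 = -18 + 12 = -6)
E(K, J) = -6
j(o, f) = -98 + o
s = -1/138 (s = 1/(-6 + (-98 - 34)) = 1/(-6 - 132) = 1/(-138) = -1/138 ≈ -0.0072464)
g = -1/628176 (g = -1/138/4552 = -1/138*1/4552 = -1/628176 ≈ -1.5919e-6)
1/(z + g) = 1/(-8643 - 1/628176) = 1/(-5429325169/628176) = -628176/5429325169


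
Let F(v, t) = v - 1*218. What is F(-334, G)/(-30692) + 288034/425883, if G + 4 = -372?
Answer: 2268856736/3267800259 ≈ 0.69431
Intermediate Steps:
G = -376 (G = -4 - 372 = -376)
F(v, t) = -218 + v (F(v, t) = v - 218 = -218 + v)
F(-334, G)/(-30692) + 288034/425883 = (-218 - 334)/(-30692) + 288034/425883 = -552*(-1/30692) + 288034*(1/425883) = 138/7673 + 288034/425883 = 2268856736/3267800259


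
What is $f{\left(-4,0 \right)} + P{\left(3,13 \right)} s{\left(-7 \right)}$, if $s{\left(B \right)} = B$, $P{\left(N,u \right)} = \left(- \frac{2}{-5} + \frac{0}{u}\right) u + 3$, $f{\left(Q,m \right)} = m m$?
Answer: $- \frac{287}{5} \approx -57.4$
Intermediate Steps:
$f{\left(Q,m \right)} = m^{2}$
$P{\left(N,u \right)} = 3 + \frac{2 u}{5}$ ($P{\left(N,u \right)} = \left(\left(-2\right) \left(- \frac{1}{5}\right) + 0\right) u + 3 = \left(\frac{2}{5} + 0\right) u + 3 = \frac{2 u}{5} + 3 = 3 + \frac{2 u}{5}$)
$f{\left(-4,0 \right)} + P{\left(3,13 \right)} s{\left(-7 \right)} = 0^{2} + \left(3 + \frac{2}{5} \cdot 13\right) \left(-7\right) = 0 + \left(3 + \frac{26}{5}\right) \left(-7\right) = 0 + \frac{41}{5} \left(-7\right) = 0 - \frac{287}{5} = - \frac{287}{5}$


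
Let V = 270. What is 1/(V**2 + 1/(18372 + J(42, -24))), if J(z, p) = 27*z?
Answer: 19506/1421987401 ≈ 1.3717e-5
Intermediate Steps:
1/(V**2 + 1/(18372 + J(42, -24))) = 1/(270**2 + 1/(18372 + 27*42)) = 1/(72900 + 1/(18372 + 1134)) = 1/(72900 + 1/19506) = 1/(1421987401/19506) = 19506/1421987401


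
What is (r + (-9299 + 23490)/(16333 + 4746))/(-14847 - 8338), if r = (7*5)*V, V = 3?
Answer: -2227486/488716615 ≈ -0.0045578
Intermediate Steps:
r = 105 (r = (7*5)*3 = 35*3 = 105)
(r + (-9299 + 23490)/(16333 + 4746))/(-14847 - 8338) = (105 + (-9299 + 23490)/(16333 + 4746))/(-14847 - 8338) = (105 + 14191/21079)/(-23185) = (105 + 14191*(1/21079))*(-1/23185) = (105 + 14191/21079)*(-1/23185) = (2227486/21079)*(-1/23185) = -2227486/488716615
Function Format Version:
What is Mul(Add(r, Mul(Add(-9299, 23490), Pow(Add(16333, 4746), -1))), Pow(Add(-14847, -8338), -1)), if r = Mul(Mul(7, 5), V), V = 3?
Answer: Rational(-2227486, 488716615) ≈ -0.0045578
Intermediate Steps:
r = 105 (r = Mul(Mul(7, 5), 3) = Mul(35, 3) = 105)
Mul(Add(r, Mul(Add(-9299, 23490), Pow(Add(16333, 4746), -1))), Pow(Add(-14847, -8338), -1)) = Mul(Add(105, Mul(Add(-9299, 23490), Pow(Add(16333, 4746), -1))), Pow(Add(-14847, -8338), -1)) = Mul(Add(105, Mul(14191, Pow(21079, -1))), Pow(-23185, -1)) = Mul(Add(105, Mul(14191, Rational(1, 21079))), Rational(-1, 23185)) = Mul(Add(105, Rational(14191, 21079)), Rational(-1, 23185)) = Mul(Rational(2227486, 21079), Rational(-1, 23185)) = Rational(-2227486, 488716615)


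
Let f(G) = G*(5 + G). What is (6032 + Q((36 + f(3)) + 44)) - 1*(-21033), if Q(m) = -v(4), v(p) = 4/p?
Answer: 27064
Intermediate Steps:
Q(m) = -1 (Q(m) = -4/4 = -1*1 = -1)
(6032 + Q((36 + f(3)) + 44)) - 1*(-21033) = (6032 - 1) - 1*(-21033) = 6031 + 21033 = 27064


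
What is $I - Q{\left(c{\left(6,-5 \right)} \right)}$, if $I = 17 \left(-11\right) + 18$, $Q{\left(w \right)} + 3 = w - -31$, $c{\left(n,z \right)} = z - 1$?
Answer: $-191$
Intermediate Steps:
$c{\left(n,z \right)} = -1 + z$ ($c{\left(n,z \right)} = z - 1 = -1 + z$)
$Q{\left(w \right)} = 28 + w$ ($Q{\left(w \right)} = -3 + \left(w - -31\right) = -3 + \left(w + 31\right) = -3 + \left(31 + w\right) = 28 + w$)
$I = -169$ ($I = -187 + 18 = -169$)
$I - Q{\left(c{\left(6,-5 \right)} \right)} = -169 - \left(28 - 6\right) = -169 - 22 = -191$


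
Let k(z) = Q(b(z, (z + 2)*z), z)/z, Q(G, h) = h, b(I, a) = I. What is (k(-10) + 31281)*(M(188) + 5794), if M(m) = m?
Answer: 187128924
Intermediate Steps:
k(z) = 1 (k(z) = z/z = 1)
(k(-10) + 31281)*(M(188) + 5794) = (1 + 31281)*(188 + 5794) = 31282*5982 = 187128924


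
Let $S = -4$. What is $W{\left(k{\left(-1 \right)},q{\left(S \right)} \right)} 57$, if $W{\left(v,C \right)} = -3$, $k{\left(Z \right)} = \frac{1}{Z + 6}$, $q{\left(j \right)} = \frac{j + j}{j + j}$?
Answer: $-171$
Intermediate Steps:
$q{\left(j \right)} = 1$ ($q{\left(j \right)} = \frac{2 j}{2 j} = 2 j \frac{1}{2 j} = 1$)
$k{\left(Z \right)} = \frac{1}{6 + Z}$
$W{\left(k{\left(-1 \right)},q{\left(S \right)} \right)} 57 = \left(-3\right) 57 = -171$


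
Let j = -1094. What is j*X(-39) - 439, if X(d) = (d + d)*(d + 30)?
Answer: -768427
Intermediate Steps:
X(d) = 2*d*(30 + d) (X(d) = (2*d)*(30 + d) = 2*d*(30 + d))
j*X(-39) - 439 = -2188*(-39)*(30 - 39) - 439 = -2188*(-39)*(-9) - 439 = -1094*702 - 439 = -767988 - 439 = -768427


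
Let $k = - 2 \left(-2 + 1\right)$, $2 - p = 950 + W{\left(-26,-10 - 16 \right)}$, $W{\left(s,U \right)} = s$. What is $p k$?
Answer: $-1844$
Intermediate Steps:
$p = -922$ ($p = 2 - \left(950 - 26\right) = 2 - 924 = -922$)
$k = 2$ ($k = \left(-2\right) \left(-1\right) = 2$)
$p k = \left(-922\right) 2 = -1844$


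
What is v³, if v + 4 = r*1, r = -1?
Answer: -125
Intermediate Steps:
v = -5 (v = -4 - 1*1 = -4 - 1 = -5)
v³ = (-5)³ = -125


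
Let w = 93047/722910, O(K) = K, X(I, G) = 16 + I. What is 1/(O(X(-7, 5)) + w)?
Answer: 722910/6599237 ≈ 0.10954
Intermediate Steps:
w = 93047/722910 (w = 93047*(1/722910) = 93047/722910 ≈ 0.12871)
1/(O(X(-7, 5)) + w) = 1/((16 - 7) + 93047/722910) = 1/(9 + 93047/722910) = 1/(6599237/722910) = 722910/6599237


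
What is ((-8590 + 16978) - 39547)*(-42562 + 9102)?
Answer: 1042580140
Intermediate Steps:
((-8590 + 16978) - 39547)*(-42562 + 9102) = (8388 - 39547)*(-33460) = -31159*(-33460) = 1042580140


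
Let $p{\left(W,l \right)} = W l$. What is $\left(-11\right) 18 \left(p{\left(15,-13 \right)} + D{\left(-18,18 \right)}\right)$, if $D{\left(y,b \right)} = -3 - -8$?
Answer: $37620$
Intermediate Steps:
$D{\left(y,b \right)} = 5$ ($D{\left(y,b \right)} = -3 + 8 = 5$)
$\left(-11\right) 18 \left(p{\left(15,-13 \right)} + D{\left(-18,18 \right)}\right) = \left(-11\right) 18 \left(15 \left(-13\right) + 5\right) = - 198 \left(-195 + 5\right) = \left(-198\right) \left(-190\right) = 37620$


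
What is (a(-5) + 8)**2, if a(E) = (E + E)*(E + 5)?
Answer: 64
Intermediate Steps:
a(E) = 2*E*(5 + E) (a(E) = (2*E)*(5 + E) = 2*E*(5 + E))
(a(-5) + 8)**2 = (2*(-5)*(5 - 5) + 8)**2 = (2*(-5)*0 + 8)**2 = (0 + 8)**2 = 8**2 = 64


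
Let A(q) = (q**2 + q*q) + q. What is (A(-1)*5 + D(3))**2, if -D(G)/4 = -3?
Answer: 289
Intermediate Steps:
D(G) = 12 (D(G) = -4*(-3) = 12)
A(q) = q + 2*q**2 (A(q) = (q**2 + q**2) + q = 2*q**2 + q = q + 2*q**2)
(A(-1)*5 + D(3))**2 = (-(1 + 2*(-1))*5 + 12)**2 = (-(1 - 2)*5 + 12)**2 = (-1*(-1)*5 + 12)**2 = (1*5 + 12)**2 = (5 + 12)**2 = 17**2 = 289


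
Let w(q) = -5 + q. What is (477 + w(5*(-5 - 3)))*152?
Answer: 65664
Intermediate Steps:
(477 + w(5*(-5 - 3)))*152 = (477 + (-5 + 5*(-5 - 3)))*152 = (477 + (-5 + 5*(-8)))*152 = (477 + (-5 - 40))*152 = (477 - 45)*152 = 432*152 = 65664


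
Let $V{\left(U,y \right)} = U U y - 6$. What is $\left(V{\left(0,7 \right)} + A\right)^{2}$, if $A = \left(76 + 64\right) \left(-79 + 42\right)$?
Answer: $26894596$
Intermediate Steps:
$V{\left(U,y \right)} = -6 + y U^{2}$ ($V{\left(U,y \right)} = U^{2} y - 6 = y U^{2} - 6 = -6 + y U^{2}$)
$A = -5180$ ($A = 140 \left(-37\right) = -5180$)
$\left(V{\left(0,7 \right)} + A\right)^{2} = \left(\left(-6 + 7 \cdot 0^{2}\right) - 5180\right)^{2} = \left(\left(-6 + 7 \cdot 0\right) - 5180\right)^{2} = \left(\left(-6 + 0\right) - 5180\right)^{2} = \left(-6 - 5180\right)^{2} = \left(-5186\right)^{2} = 26894596$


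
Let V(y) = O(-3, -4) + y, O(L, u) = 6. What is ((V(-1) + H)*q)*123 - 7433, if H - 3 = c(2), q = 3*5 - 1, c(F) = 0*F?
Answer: 6343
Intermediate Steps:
c(F) = 0
q = 14 (q = 15 - 1 = 14)
H = 3 (H = 3 + 0 = 3)
V(y) = 6 + y
((V(-1) + H)*q)*123 - 7433 = (((6 - 1) + 3)*14)*123 - 7433 = ((5 + 3)*14)*123 - 7433 = (8*14)*123 - 7433 = 112*123 - 7433 = 13776 - 7433 = 6343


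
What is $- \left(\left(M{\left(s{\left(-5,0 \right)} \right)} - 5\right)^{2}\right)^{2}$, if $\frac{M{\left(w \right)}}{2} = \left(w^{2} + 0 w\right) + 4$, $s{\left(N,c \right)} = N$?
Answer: $-7890481$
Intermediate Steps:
$M{\left(w \right)} = 8 + 2 w^{2}$ ($M{\left(w \right)} = 2 \left(\left(w^{2} + 0 w\right) + 4\right) = 2 \left(\left(w^{2} + 0\right) + 4\right) = 2 \left(w^{2} + 4\right) = 2 \left(4 + w^{2}\right) = 8 + 2 w^{2}$)
$- \left(\left(M{\left(s{\left(-5,0 \right)} \right)} - 5\right)^{2}\right)^{2} = - \left(\left(\left(8 + 2 \left(-5\right)^{2}\right) - 5\right)^{2}\right)^{2} = - \left(\left(\left(8 + 2 \cdot 25\right) - 5\right)^{2}\right)^{2} = - \left(\left(\left(8 + 50\right) - 5\right)^{2}\right)^{2} = - \left(\left(58 - 5\right)^{2}\right)^{2} = - \left(53^{2}\right)^{2} = - 2809^{2} = \left(-1\right) 7890481 = -7890481$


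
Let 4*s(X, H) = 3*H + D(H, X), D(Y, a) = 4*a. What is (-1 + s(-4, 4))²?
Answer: 4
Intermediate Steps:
s(X, H) = X + 3*H/4 (s(X, H) = (3*H + 4*X)/4 = X + 3*H/4)
(-1 + s(-4, 4))² = (-1 + (-4 + (¾)*4))² = (-1 + (-4 + 3))² = (-1 - 1)² = (-2)² = 4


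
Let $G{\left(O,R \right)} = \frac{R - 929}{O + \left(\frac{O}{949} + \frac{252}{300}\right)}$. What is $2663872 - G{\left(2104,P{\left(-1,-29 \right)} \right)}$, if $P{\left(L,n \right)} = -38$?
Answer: $\frac{133166795087163}{49989929} \approx 2.6639 \cdot 10^{6}$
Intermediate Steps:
$G{\left(O,R \right)} = \frac{-929 + R}{\frac{21}{25} + \frac{950 O}{949}}$ ($G{\left(O,R \right)} = \frac{-929 + R}{O + \left(O \frac{1}{949} + 252 \cdot \frac{1}{300}\right)} = \frac{-929 + R}{O + \left(\frac{O}{949} + \frac{21}{25}\right)} = \frac{-929 + R}{O + \left(\frac{21}{25} + \frac{O}{949}\right)} = \frac{-929 + R}{\frac{21}{25} + \frac{950 O}{949}}$)
$2663872 - G{\left(2104,P{\left(-1,-29 \right)} \right)} = 2663872 - \frac{23725 \left(-929 - 38\right)}{19929 + 23750 \cdot 2104} = 2663872 - 23725 \frac{1}{19929 + 49970000} \left(-967\right) = 2663872 - 23725 \cdot \frac{1}{49989929} \left(-967\right) = 2663872 - - \frac{22942075}{49989929} = 2663872 + \frac{22942075}{49989929} = \frac{133166795087163}{49989929}$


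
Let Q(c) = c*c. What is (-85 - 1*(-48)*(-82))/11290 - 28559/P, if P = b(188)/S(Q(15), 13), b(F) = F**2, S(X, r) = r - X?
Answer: 8526659637/49879220 ≈ 170.95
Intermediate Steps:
Q(c) = c**2
P = -8836/53 (P = 188**2/(13 - 1*15**2) = 35344/(13 - 1*225) = 35344/(13 - 225) = 35344/(-212) = 35344*(-1/212) = -8836/53 ≈ -166.72)
(-85 - 1*(-48)*(-82))/11290 - 28559/P = (-85 - 1*(-48)*(-82))/11290 - 28559/(-8836/53) = (-85 + 48*(-82))*(1/11290) - 28559*(-53/8836) = (-85 - 3936)*(1/11290) + 1513627/8836 = -4021*1/11290 + 1513627/8836 = -4021/11290 + 1513627/8836 = 8526659637/49879220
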